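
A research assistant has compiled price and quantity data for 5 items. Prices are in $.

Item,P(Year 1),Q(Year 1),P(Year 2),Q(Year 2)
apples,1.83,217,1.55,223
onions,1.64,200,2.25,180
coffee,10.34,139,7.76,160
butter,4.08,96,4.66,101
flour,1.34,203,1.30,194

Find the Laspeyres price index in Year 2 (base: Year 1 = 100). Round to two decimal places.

91.16

Laspeyres price index uses base-period quantities as weights.
ΣP(Year 2)·Q(Year 1) = 1.55×217 + 2.25×200 + 7.76×139 + 4.66×96 + 1.30×203 = 336.35 + 450 + 1078.64 + 447.36 + 263.9 = 2576.25
ΣP(Year 1)·Q(Year 1) = 1.83×217 + 1.64×200 + 10.34×139 + 4.08×96 + 1.34×203 = 397.11 + 328 + 1437.26 + 391.68 + 272.02 = 2826.07
Index = 2576.25 / 2826.07 × 100 = 91.1602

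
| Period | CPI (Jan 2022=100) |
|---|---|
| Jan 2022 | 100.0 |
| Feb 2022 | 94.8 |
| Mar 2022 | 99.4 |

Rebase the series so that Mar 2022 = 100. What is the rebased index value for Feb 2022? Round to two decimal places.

Rebased(Feb 2022) = 94.8 / 99.4 × 100 = 95.3722

95.37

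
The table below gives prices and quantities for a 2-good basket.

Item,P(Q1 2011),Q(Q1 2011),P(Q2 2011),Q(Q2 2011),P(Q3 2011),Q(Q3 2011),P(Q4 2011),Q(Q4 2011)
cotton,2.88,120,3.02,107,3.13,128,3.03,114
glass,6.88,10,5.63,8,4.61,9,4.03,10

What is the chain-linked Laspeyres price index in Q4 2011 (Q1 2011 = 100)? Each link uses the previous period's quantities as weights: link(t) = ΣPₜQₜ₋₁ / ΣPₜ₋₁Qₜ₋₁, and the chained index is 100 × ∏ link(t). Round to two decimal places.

97.87

Link Q1 2011→Q2 2011:
ΣP(Q2 2011)Q(Q1 2011) = 3.02×120 + 5.63×10 = 362.4 + 56.3 = 418.7
ΣP(Q1 2011)Q(Q1 2011) = 2.88×120 + 6.88×10 = 345.6 + 68.8 = 414.4
link = 418.7/414.4 = 1.010376
Link Q2 2011→Q3 2011:
ΣP(Q3 2011)Q(Q2 2011) = 3.13×107 + 4.61×8 = 334.91 + 36.88 = 371.79
ΣP(Q2 2011)Q(Q2 2011) = 3.02×107 + 5.63×8 = 323.14 + 45.04 = 368.18
link = 371.79/368.18 = 1.009805
Link Q3 2011→Q4 2011:
ΣP(Q4 2011)Q(Q3 2011) = 3.03×128 + 4.03×9 = 387.84 + 36.27 = 424.11
ΣP(Q3 2011)Q(Q3 2011) = 3.13×128 + 4.61×9 = 400.64 + 41.49 = 442.13
link = 424.11/442.13 = 0.959243
Chained index = 100 × 1.010376 × 1.009805 × 0.959243 = 97.8699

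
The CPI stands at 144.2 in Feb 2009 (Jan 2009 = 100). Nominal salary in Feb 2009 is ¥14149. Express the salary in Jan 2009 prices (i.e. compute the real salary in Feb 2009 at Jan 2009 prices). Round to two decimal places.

Real = Nominal ÷ (Index/100) = 14149 ÷ (144.2/100)
     = 14149 ÷ 1.442 = 9812.0666

9812.07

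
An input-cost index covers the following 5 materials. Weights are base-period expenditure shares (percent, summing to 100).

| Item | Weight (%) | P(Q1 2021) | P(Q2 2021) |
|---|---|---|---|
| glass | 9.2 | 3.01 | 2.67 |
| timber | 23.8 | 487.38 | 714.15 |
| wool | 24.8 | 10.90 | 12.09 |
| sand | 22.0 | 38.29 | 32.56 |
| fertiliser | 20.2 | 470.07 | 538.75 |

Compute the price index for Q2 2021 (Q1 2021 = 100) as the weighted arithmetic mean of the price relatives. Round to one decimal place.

112.4

glass: 9.2 × (2.67/3.01) = 9.2 × 0.887043 = 8.1608
timber: 23.8 × (714.15/487.38) = 23.8 × 1.465284 = 34.8738
wool: 24.8 × (12.09/10.90) = 24.8 × 1.109174 = 27.5075
sand: 22.0 × (32.56/38.29) = 22.0 × 0.850353 = 18.7078
fertiliser: 20.2 × (538.75/470.07) = 20.2 × 1.146106 = 23.1513
Index = Σ wᵢ·(p₁ᵢ/p₀ᵢ) = 8.1608 + 34.8738 + 27.5075 + 18.7078 + 23.1513 = 112.4012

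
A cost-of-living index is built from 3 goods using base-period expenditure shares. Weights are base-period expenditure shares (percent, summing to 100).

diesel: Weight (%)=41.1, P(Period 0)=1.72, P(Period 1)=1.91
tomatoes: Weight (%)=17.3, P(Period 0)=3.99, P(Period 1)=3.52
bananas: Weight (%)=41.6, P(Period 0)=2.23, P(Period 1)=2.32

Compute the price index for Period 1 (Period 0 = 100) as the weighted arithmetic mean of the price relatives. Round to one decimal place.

104.2

diesel: 41.1 × (1.91/1.72) = 41.1 × 1.110465 = 45.6401
tomatoes: 17.3 × (3.52/3.99) = 17.3 × 0.882206 = 15.2622
bananas: 41.6 × (2.32/2.23) = 41.6 × 1.040359 = 43.2789
Index = Σ wᵢ·(p₁ᵢ/p₀ᵢ) = 45.6401 + 15.2622 + 43.2789 = 104.1812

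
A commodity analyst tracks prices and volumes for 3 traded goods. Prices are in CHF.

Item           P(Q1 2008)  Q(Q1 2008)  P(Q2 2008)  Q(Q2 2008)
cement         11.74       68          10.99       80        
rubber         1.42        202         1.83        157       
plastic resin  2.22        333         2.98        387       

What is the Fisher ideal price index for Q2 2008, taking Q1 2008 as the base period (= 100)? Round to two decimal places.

115.19

Laspeyres component (base-period weights):
ΣP(Q2 2008)Q(Q1 2008) = 10.99×68 + 1.83×202 + 2.98×333 = 747.32 + 369.66 + 992.34 = 2109.32
ΣP(Q1 2008)Q(Q1 2008) = 11.74×68 + 1.42×202 + 2.22×333 = 798.32 + 286.84 + 739.26 = 1824.42
L = 2109.32 / 1824.42 × 100 = 115.6159
Paasche component (current-period weights):
ΣP(Q2 2008)Q(Q2 2008) = 10.99×80 + 1.83×157 + 2.98×387 = 879.2 + 287.31 + 1153.26 = 2319.77
ΣP(Q1 2008)Q(Q2 2008) = 11.74×80 + 1.42×157 + 2.22×387 = 939.2 + 222.94 + 859.14 = 2021.28
P = 2319.77 / 2021.28 × 100 = 114.7674
Fisher = √(L × P) = √(115.6159 × 114.7674) = 115.1909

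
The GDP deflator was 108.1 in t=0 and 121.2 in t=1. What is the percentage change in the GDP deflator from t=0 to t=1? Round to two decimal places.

12.12%

Change = (121.2 − 108.1) / 108.1 × 100
       = 13.1 / 108.1 × 100 = 12.1184%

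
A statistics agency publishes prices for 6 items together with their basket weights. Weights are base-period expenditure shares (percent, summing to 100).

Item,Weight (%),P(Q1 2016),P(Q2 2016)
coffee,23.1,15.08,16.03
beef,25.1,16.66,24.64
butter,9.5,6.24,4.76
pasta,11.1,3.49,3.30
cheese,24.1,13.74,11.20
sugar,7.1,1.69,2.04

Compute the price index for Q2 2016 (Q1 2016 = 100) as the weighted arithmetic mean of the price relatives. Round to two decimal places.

coffee: 23.1 × (16.03/15.08) = 23.1 × 1.062997 = 24.5552
beef: 25.1 × (24.64/16.66) = 25.1 × 1.478992 = 37.1227
butter: 9.5 × (4.76/6.24) = 9.5 × 0.762821 = 7.2468
pasta: 11.1 × (3.30/3.49) = 11.1 × 0.945559 = 10.4957
cheese: 24.1 × (11.20/13.74) = 24.1 × 0.815138 = 19.6448
sugar: 7.1 × (2.04/1.69) = 7.1 × 1.207101 = 8.5704
Index = Σ wᵢ·(p₁ᵢ/p₀ᵢ) = 24.5552 + 37.1227 + 7.2468 + 10.4957 + 19.6448 + 8.5704 = 107.6357

107.64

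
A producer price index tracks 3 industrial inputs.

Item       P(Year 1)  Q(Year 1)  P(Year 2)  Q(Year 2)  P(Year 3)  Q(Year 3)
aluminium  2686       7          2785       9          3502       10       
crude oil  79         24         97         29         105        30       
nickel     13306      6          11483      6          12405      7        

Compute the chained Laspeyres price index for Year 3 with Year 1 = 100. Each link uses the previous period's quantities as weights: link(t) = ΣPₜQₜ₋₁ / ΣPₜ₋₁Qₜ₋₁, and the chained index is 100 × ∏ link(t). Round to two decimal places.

Link Year 1→Year 2:
ΣP(Year 2)Q(Year 1) = 2785×7 + 97×24 + 11483×6 = 19495 + 2328 + 68898 = 90721
ΣP(Year 1)Q(Year 1) = 2686×7 + 79×24 + 13306×6 = 18802 + 1896 + 79836 = 100534
link = 90721/100534 = 0.902391
Link Year 2→Year 3:
ΣP(Year 3)Q(Year 2) = 3502×9 + 105×29 + 12405×6 = 31518 + 3045 + 74430 = 108993
ΣP(Year 2)Q(Year 2) = 2785×9 + 97×29 + 11483×6 = 25065 + 2813 + 68898 = 96776
link = 108993/96776 = 1.126240
Chained index = 100 × 0.902391 × 1.126240 = 101.6309

101.63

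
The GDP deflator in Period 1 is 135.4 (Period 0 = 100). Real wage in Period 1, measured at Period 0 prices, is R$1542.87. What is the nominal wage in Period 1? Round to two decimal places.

2089.05

Nominal = Real × (Index/100) = 1542.87 × (135.4/100)
        = 1542.87 × 1.354 = 2089.0460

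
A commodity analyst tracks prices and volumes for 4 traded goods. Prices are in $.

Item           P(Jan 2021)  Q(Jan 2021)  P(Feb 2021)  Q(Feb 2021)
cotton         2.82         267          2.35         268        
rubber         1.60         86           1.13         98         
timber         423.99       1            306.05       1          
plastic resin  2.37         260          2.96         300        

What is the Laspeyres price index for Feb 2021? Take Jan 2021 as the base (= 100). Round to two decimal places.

Laspeyres price index uses base-period quantities as weights.
ΣP(Feb 2021)·Q(Jan 2021) = 2.35×267 + 1.13×86 + 306.05×1 + 2.96×260 = 627.45 + 97.18 + 306.05 + 769.6 = 1800.28
ΣP(Jan 2021)·Q(Jan 2021) = 2.82×267 + 1.60×86 + 423.99×1 + 2.37×260 = 752.94 + 137.6 + 423.99 + 616.2 = 1930.73
Index = 1800.28 / 1930.73 × 100 = 93.2435

93.24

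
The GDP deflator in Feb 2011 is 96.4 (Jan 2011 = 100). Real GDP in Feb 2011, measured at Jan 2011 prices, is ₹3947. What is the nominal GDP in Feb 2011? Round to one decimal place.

3804.9

Nominal = Real × (Index/100) = 3947 × (96.4/100)
        = 3947 × 0.964 = 3804.9080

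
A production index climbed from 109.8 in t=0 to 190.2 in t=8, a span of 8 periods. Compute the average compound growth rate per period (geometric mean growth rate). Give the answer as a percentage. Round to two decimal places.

7.11%

Growth factor = (190.2/109.8)^(1/8) = (1.732240)^(1/8) = 1.071090
Growth rate = 1.071090 − 1 = 0.071090 = 7.1090%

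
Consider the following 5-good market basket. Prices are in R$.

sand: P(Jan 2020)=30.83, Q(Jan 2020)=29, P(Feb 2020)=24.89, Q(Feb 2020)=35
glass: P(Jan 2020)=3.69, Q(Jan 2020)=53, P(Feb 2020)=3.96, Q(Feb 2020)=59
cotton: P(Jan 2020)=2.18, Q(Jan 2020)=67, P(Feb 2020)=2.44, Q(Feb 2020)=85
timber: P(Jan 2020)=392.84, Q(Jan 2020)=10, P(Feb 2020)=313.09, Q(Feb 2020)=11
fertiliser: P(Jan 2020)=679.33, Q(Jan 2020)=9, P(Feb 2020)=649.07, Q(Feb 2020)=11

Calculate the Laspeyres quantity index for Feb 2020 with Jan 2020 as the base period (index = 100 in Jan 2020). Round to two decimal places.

117.71

Laspeyres quantity index uses base-period prices as weights.
ΣP(Jan 2020)·Q(Feb 2020) = 30.83×35 + 3.69×59 + 2.18×85 + 392.84×11 + 679.33×11 = 1079.05 + 217.71 + 185.3 + 4321.24 + 7472.63 = 13275.93
ΣP(Jan 2020)·Q(Jan 2020) = 30.83×29 + 3.69×53 + 2.18×67 + 392.84×10 + 679.33×9 = 894.07 + 195.57 + 146.06 + 3928.4 + 6113.97 = 11278.07
Index = 13275.93 / 11278.07 × 100 = 117.7146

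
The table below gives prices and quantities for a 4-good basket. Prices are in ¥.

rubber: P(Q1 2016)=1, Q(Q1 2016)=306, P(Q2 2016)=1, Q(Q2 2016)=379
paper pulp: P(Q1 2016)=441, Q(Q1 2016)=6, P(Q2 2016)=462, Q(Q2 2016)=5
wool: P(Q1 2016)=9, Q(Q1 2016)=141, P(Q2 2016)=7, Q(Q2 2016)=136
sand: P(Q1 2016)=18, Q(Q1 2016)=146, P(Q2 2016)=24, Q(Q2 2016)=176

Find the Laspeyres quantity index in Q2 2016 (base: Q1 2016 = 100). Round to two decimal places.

Laspeyres quantity index uses base-period prices as weights.
ΣP(Q1 2016)·Q(Q2 2016) = 1×379 + 441×5 + 9×136 + 18×176 = 379 + 2205 + 1224 + 3168 = 6976
ΣP(Q1 2016)·Q(Q1 2016) = 1×306 + 441×6 + 9×141 + 18×146 = 306 + 2646 + 1269 + 2628 = 6849
Index = 6976 / 6849 × 100 = 101.8543

101.85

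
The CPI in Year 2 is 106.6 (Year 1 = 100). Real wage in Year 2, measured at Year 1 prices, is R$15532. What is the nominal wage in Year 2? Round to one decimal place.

16557.1

Nominal = Real × (Index/100) = 15532 × (106.6/100)
        = 15532 × 1.066 = 16557.1120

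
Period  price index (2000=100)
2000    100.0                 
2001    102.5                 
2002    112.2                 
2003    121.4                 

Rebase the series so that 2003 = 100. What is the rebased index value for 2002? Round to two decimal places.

Rebased(2002) = 112.2 / 121.4 × 100 = 92.4217

92.42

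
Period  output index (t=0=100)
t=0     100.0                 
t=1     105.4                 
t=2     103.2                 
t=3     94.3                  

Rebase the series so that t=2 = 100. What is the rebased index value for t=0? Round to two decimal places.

Rebased(t=0) = 100.0 / 103.2 × 100 = 96.8992

96.90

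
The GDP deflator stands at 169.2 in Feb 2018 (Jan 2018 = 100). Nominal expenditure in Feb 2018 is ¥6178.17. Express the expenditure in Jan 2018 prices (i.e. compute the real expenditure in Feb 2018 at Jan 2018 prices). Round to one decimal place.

Real = Nominal ÷ (Index/100) = 6178.17 ÷ (169.2/100)
     = 6178.17 ÷ 1.692 = 3651.4007

3651.4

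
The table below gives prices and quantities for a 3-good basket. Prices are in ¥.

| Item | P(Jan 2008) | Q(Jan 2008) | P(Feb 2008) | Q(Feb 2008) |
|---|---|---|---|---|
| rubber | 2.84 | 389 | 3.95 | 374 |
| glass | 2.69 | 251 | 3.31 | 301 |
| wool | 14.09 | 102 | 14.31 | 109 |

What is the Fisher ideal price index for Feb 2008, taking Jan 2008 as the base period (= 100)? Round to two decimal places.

118.66

Laspeyres component (base-period weights):
ΣP(Feb 2008)Q(Jan 2008) = 3.95×389 + 3.31×251 + 14.31×102 = 1536.55 + 830.81 + 1459.62 = 3826.98
ΣP(Jan 2008)Q(Jan 2008) = 2.84×389 + 2.69×251 + 14.09×102 = 1104.76 + 675.19 + 1437.18 = 3217.13
L = 3826.98 / 3217.13 × 100 = 118.9563
Paasche component (current-period weights):
ΣP(Feb 2008)Q(Feb 2008) = 3.95×374 + 3.31×301 + 14.31×109 = 1477.3 + 996.31 + 1559.79 = 4033.4
ΣP(Jan 2008)Q(Feb 2008) = 2.84×374 + 2.69×301 + 14.09×109 = 1062.16 + 809.69 + 1535.81 = 3407.66
P = 4033.4 / 3407.66 × 100 = 118.3627
Fisher = √(L × P) = √(118.9563 × 118.3627) = 118.6592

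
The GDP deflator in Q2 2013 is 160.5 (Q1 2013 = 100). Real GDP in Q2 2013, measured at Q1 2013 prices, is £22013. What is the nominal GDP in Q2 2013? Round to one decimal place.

35330.9

Nominal = Real × (Index/100) = 22013 × (160.5/100)
        = 22013 × 1.605 = 35330.8650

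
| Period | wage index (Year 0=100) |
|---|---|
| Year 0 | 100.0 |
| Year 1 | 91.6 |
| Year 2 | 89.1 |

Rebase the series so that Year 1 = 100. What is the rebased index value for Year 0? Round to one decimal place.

Rebased(Year 0) = 100.0 / 91.6 × 100 = 109.1703

109.2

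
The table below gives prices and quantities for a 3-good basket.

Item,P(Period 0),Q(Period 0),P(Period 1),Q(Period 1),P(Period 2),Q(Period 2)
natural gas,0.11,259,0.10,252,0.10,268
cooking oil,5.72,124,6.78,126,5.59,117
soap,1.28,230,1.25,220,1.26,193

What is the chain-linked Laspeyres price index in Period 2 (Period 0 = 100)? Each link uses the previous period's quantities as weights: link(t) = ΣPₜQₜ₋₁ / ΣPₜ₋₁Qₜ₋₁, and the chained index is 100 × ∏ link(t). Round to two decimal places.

Link Period 0→Period 1:
ΣP(Period 1)Q(Period 0) = 0.10×259 + 6.78×124 + 1.25×230 = 25.9 + 840.72 + 287.5 = 1154.12
ΣP(Period 0)Q(Period 0) = 0.11×259 + 5.72×124 + 1.28×230 = 28.49 + 709.28 + 294.4 = 1032.17
link = 1154.12/1032.17 = 1.118149
Link Period 1→Period 2:
ΣP(Period 2)Q(Period 1) = 0.10×252 + 5.59×126 + 1.26×220 = 25.2 + 704.34 + 277.2 = 1006.74
ΣP(Period 1)Q(Period 1) = 0.10×252 + 6.78×126 + 1.25×220 = 25.2 + 854.28 + 275 = 1154.48
link = 1006.74/1154.48 = 0.872029
Chained index = 100 × 1.118149 × 0.872029 = 97.5058

97.51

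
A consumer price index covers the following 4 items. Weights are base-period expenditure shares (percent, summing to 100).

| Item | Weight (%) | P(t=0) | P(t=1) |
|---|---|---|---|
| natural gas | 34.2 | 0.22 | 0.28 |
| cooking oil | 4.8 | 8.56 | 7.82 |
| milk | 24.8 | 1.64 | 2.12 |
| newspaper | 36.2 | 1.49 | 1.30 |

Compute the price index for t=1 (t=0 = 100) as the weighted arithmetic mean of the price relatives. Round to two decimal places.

111.55

natural gas: 34.2 × (0.28/0.22) = 34.2 × 1.272727 = 43.5273
cooking oil: 4.8 × (7.82/8.56) = 4.8 × 0.913551 = 4.3850
milk: 24.8 × (2.12/1.64) = 24.8 × 1.292683 = 32.0585
newspaper: 36.2 × (1.30/1.49) = 36.2 × 0.872483 = 31.5839
Index = Σ wᵢ·(p₁ᵢ/p₀ᵢ) = 43.5273 + 4.3850 + 32.0585 + 31.5839 = 111.5547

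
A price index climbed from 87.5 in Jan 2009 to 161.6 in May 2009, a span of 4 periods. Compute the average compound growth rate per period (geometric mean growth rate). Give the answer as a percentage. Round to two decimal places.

16.58%

Growth factor = (161.6/87.5)^(1/4) = (1.846857)^(1/4) = 1.165758
Growth rate = 1.165758 − 1 = 0.165758 = 16.5758%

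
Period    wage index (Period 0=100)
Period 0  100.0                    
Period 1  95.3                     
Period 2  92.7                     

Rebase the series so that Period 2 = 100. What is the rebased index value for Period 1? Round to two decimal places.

Rebased(Period 1) = 95.3 / 92.7 × 100 = 102.8047

102.80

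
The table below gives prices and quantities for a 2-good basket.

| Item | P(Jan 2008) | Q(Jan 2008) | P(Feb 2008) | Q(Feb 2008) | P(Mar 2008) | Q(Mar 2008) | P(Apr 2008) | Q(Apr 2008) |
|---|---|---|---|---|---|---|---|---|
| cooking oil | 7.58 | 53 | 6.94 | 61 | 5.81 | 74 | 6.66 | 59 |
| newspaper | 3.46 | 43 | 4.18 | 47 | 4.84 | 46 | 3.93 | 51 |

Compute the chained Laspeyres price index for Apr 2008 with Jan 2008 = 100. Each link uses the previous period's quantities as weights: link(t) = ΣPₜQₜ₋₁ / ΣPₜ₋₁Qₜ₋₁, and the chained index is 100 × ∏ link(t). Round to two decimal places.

Link Jan 2008→Feb 2008:
ΣP(Feb 2008)Q(Jan 2008) = 6.94×53 + 4.18×43 = 367.82 + 179.74 = 547.56
ΣP(Jan 2008)Q(Jan 2008) = 7.58×53 + 3.46×43 = 401.74 + 148.78 = 550.52
link = 547.56/550.52 = 0.994623
Link Feb 2008→Mar 2008:
ΣP(Mar 2008)Q(Feb 2008) = 5.81×61 + 4.84×47 = 354.41 + 227.48 = 581.89
ΣP(Feb 2008)Q(Feb 2008) = 6.94×61 + 4.18×47 = 423.34 + 196.46 = 619.8
link = 581.89/619.8 = 0.938835
Link Mar 2008→Apr 2008:
ΣP(Apr 2008)Q(Mar 2008) = 6.66×74 + 3.93×46 = 492.84 + 180.78 = 673.62
ΣP(Mar 2008)Q(Mar 2008) = 5.81×74 + 4.84×46 = 429.94 + 222.64 = 652.58
link = 673.62/652.58 = 1.032241
Chained index = 100 × 0.994623 × 0.938835 × 1.032241 = 96.3894

96.39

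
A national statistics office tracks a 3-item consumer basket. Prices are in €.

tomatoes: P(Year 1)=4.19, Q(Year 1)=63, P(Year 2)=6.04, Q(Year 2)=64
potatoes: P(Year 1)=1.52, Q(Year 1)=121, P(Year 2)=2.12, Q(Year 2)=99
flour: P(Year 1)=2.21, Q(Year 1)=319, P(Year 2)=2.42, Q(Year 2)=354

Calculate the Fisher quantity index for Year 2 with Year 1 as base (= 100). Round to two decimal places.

103.65

Laspeyres component (base-period weights):
ΣP(Year 1)Q(Year 2) = 4.19×64 + 1.52×99 + 2.21×354 = 268.16 + 150.48 + 782.34 = 1200.98
ΣP(Year 1)Q(Year 1) = 4.19×63 + 1.52×121 + 2.21×319 = 263.97 + 183.92 + 704.99 = 1152.88
L = 1200.98 / 1152.88 × 100 = 104.1722
Paasche component (current-period weights):
ΣP(Year 2)Q(Year 2) = 6.04×64 + 2.12×99 + 2.42×354 = 386.56 + 209.88 + 856.68 = 1453.12
ΣP(Year 2)Q(Year 1) = 6.04×63 + 2.12×121 + 2.42×319 = 380.52 + 256.52 + 771.98 = 1409.02
P = 1453.12 / 1409.02 × 100 = 103.1298
Fisher = √(L × P) = √(104.1722 × 103.1298) = 103.6497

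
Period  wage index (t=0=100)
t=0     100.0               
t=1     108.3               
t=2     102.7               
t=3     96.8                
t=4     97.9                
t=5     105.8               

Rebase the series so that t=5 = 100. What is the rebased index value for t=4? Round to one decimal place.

92.5

Rebased(t=4) = 97.9 / 105.8 × 100 = 92.5331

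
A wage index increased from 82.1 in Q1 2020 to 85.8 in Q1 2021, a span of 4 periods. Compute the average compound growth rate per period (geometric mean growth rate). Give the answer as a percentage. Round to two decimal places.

Growth factor = (85.8/82.1)^(1/4) = (1.045067)^(1/4) = 1.011081
Growth rate = 1.011081 − 1 = 0.011081 = 1.1081%

1.11%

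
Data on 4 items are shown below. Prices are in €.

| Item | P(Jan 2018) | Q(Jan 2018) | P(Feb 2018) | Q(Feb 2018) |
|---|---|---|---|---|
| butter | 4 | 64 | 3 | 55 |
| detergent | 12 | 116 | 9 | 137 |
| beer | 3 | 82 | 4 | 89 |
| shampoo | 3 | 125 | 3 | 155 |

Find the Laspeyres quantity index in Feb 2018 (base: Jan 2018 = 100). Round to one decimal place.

114.4

Laspeyres quantity index uses base-period prices as weights.
ΣP(Jan 2018)·Q(Feb 2018) = 4×55 + 12×137 + 3×89 + 3×155 = 220 + 1644 + 267 + 465 = 2596
ΣP(Jan 2018)·Q(Jan 2018) = 4×64 + 12×116 + 3×82 + 3×125 = 256 + 1392 + 246 + 375 = 2269
Index = 2596 / 2269 × 100 = 114.4116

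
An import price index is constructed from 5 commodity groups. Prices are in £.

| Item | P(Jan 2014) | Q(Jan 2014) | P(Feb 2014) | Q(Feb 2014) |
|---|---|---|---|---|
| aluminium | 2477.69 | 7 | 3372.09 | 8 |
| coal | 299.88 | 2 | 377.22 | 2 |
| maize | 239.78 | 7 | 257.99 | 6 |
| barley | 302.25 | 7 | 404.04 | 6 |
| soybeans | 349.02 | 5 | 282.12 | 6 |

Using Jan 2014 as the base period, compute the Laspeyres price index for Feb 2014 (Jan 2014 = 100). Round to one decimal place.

Laspeyres price index uses base-period quantities as weights.
ΣP(Feb 2014)·Q(Jan 2014) = 3372.09×7 + 377.22×2 + 257.99×7 + 404.04×7 + 282.12×5 = 23604.63 + 754.44 + 1805.93 + 2828.28 + 1410.6 = 30403.88
ΣP(Jan 2014)·Q(Jan 2014) = 2477.69×7 + 299.88×2 + 239.78×7 + 302.25×7 + 349.02×5 = 17343.83 + 599.76 + 1678.46 + 2115.75 + 1745.1 = 23482.9
Index = 30403.88 / 23482.9 × 100 = 129.4724

129.5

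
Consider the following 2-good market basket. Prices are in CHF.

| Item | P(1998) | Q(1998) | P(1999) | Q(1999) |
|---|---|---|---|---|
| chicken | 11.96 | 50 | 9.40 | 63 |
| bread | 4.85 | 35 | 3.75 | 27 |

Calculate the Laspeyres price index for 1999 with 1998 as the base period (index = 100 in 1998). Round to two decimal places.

78.31

Laspeyres price index uses base-period quantities as weights.
ΣP(1999)·Q(1998) = 9.40×50 + 3.75×35 = 470 + 131.25 = 601.25
ΣP(1998)·Q(1998) = 11.96×50 + 4.85×35 = 598 + 169.75 = 767.75
Index = 601.25 / 767.75 × 100 = 78.3133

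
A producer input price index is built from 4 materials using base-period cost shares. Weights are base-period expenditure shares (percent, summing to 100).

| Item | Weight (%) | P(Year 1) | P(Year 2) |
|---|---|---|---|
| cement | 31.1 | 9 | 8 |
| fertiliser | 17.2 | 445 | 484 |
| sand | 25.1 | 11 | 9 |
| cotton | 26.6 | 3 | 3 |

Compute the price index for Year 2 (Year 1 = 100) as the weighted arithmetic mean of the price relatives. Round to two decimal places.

cement: 31.1 × (8/9) = 31.1 × 0.888889 = 27.6444
fertiliser: 17.2 × (484/445) = 17.2 × 1.087640 = 18.7074
sand: 25.1 × (9/11) = 25.1 × 0.818182 = 20.5364
cotton: 26.6 × (3/3) = 26.6 × 1.000000 = 26.6000
Index = Σ wᵢ·(p₁ᵢ/p₀ᵢ) = 27.6444 + 18.7074 + 20.5364 + 26.6000 = 93.4882

93.49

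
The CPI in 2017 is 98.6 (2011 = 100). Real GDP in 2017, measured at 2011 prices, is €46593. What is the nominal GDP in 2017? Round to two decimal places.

45940.70

Nominal = Real × (Index/100) = 46593 × (98.6/100)
        = 46593 × 0.986 = 45940.6980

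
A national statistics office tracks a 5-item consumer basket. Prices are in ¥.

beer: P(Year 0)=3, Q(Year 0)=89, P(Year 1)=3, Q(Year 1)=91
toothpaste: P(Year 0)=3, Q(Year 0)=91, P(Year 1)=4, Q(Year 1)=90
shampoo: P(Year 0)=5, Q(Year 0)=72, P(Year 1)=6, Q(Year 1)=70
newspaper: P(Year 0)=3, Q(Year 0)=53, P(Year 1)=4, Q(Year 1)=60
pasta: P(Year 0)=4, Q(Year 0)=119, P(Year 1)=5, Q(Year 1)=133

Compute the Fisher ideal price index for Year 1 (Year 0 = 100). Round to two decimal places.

121.91

Laspeyres component (base-period weights):
ΣP(Year 1)Q(Year 0) = 3×89 + 4×91 + 6×72 + 4×53 + 5×119 = 267 + 364 + 432 + 212 + 595 = 1870
ΣP(Year 0)Q(Year 0) = 3×89 + 3×91 + 5×72 + 3×53 + 4×119 = 267 + 273 + 360 + 159 + 476 = 1535
L = 1870 / 1535 × 100 = 121.8241
Paasche component (current-period weights):
ΣP(Year 1)Q(Year 1) = 3×91 + 4×90 + 6×70 + 4×60 + 5×133 = 273 + 360 + 420 + 240 + 665 = 1958
ΣP(Year 0)Q(Year 1) = 3×91 + 3×90 + 5×70 + 3×60 + 4×133 = 273 + 270 + 350 + 180 + 532 = 1605
P = 1958 / 1605 × 100 = 121.9938
Fisher = √(L × P) = √(121.8241 × 121.9938) = 121.9089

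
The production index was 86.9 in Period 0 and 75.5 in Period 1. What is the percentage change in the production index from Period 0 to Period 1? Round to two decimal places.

-13.12%

Change = (75.5 − 86.9) / 86.9 × 100
       = -11.4 / 86.9 × 100 = -13.1185%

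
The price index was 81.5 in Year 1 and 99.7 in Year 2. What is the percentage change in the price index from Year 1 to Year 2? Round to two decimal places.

Change = (99.7 − 81.5) / 81.5 × 100
       = 18.2 / 81.5 × 100 = 22.3313%

22.33%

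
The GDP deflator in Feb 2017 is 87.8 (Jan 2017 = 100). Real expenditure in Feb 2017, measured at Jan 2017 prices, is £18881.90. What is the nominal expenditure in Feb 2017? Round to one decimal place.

Nominal = Real × (Index/100) = 18881.90 × (87.8/100)
        = 18881.90 × 0.878 = 16578.3082

16578.3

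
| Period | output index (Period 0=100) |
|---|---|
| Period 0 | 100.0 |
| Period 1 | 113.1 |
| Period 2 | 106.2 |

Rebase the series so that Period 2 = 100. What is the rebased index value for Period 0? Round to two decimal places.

94.16

Rebased(Period 0) = 100.0 / 106.2 × 100 = 94.1620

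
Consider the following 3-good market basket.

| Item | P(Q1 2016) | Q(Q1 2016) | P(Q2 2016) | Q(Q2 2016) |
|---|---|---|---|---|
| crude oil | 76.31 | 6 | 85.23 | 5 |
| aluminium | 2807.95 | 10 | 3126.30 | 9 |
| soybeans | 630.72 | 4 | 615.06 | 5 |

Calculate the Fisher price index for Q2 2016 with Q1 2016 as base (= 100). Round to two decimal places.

110.02

Laspeyres component (base-period weights):
ΣP(Q2 2016)Q(Q1 2016) = 85.23×6 + 3126.30×10 + 615.06×4 = 511.38 + 31263 + 2460.24 = 34234.62
ΣP(Q1 2016)Q(Q1 2016) = 76.31×6 + 2807.95×10 + 630.72×4 = 457.86 + 28079.5 + 2522.88 = 31060.24
L = 34234.62 / 31060.24 × 100 = 110.2201
Paasche component (current-period weights):
ΣP(Q2 2016)Q(Q2 2016) = 85.23×5 + 3126.30×9 + 615.06×5 = 426.15 + 28136.7 + 3075.3 = 31638.15
ΣP(Q1 2016)Q(Q2 2016) = 76.31×5 + 2807.95×9 + 630.72×5 = 381.55 + 25271.55 + 3153.6 = 28806.7
P = 31638.15 / 28806.7 × 100 = 109.8291
Fisher = √(L × P) = √(110.2201 × 109.8291) = 110.0244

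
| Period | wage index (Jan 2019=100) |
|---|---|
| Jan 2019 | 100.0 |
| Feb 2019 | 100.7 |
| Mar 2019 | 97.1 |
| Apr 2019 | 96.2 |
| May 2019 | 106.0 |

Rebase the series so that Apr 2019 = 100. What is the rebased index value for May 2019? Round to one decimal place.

Rebased(May 2019) = 106.0 / 96.2 × 100 = 110.1871

110.2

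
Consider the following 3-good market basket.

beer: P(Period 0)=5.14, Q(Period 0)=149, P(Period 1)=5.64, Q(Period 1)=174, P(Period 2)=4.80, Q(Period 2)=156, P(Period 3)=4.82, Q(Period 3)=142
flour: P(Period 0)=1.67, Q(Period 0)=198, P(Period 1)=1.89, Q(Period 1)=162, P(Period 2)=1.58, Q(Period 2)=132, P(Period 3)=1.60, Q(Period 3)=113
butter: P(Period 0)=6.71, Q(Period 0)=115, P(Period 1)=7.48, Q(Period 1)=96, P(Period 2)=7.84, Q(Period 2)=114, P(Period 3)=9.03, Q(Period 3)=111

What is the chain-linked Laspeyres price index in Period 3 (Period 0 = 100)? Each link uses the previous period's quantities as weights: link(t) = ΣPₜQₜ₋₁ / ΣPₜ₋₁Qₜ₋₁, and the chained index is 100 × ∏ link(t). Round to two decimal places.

Link Period 0→Period 1:
ΣP(Period 1)Q(Period 0) = 5.64×149 + 1.89×198 + 7.48×115 = 840.36 + 374.22 + 860.2 = 2074.78
ΣP(Period 0)Q(Period 0) = 5.14×149 + 1.67×198 + 6.71×115 = 765.86 + 330.66 + 771.65 = 1868.17
link = 2074.78/1868.17 = 1.110595
Link Period 1→Period 2:
ΣP(Period 2)Q(Period 1) = 4.80×174 + 1.58×162 + 7.84×96 = 835.2 + 255.96 + 752.64 = 1843.8
ΣP(Period 1)Q(Period 1) = 5.64×174 + 1.89×162 + 7.48×96 = 981.36 + 306.18 + 718.08 = 2005.62
link = 1843.8/2005.62 = 0.919317
Link Period 2→Period 3:
ΣP(Period 3)Q(Period 2) = 4.82×156 + 1.60×132 + 9.03×114 = 751.92 + 211.2 + 1029.42 = 1992.54
ΣP(Period 2)Q(Period 2) = 4.80×156 + 1.58×132 + 7.84×114 = 748.8 + 208.56 + 893.76 = 1851.12
link = 1992.54/1851.12 = 1.076397
Chained index = 100 × 1.110595 × 0.919317 × 1.076397 = 109.8989

109.90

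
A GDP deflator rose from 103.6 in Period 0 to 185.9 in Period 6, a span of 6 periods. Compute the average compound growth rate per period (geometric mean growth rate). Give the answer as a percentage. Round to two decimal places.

Growth factor = (185.9/103.6)^(1/6) = (1.794402)^(1/6) = 1.102351
Growth rate = 1.102351 − 1 = 0.102351 = 10.2351%

10.24%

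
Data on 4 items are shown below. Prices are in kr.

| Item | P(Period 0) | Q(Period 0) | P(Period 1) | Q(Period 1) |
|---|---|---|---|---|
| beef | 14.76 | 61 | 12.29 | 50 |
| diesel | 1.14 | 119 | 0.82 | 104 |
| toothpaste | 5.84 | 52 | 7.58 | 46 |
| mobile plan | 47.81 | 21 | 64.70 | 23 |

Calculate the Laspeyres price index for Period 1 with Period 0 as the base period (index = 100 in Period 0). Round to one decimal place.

Laspeyres price index uses base-period quantities as weights.
ΣP(Period 1)·Q(Period 0) = 12.29×61 + 0.82×119 + 7.58×52 + 64.70×21 = 749.69 + 97.58 + 394.16 + 1358.7 = 2600.13
ΣP(Period 0)·Q(Period 0) = 14.76×61 + 1.14×119 + 5.84×52 + 47.81×21 = 900.36 + 135.66 + 303.68 + 1004.01 = 2343.71
Index = 2600.13 / 2343.71 × 100 = 110.9408

110.9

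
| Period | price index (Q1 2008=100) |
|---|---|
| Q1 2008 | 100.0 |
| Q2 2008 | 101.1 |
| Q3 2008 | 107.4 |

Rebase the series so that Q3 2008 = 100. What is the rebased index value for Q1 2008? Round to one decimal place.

93.1

Rebased(Q1 2008) = 100.0 / 107.4 × 100 = 93.1099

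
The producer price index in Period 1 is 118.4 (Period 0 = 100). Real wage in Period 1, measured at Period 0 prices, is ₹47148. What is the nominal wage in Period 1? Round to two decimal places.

Nominal = Real × (Index/100) = 47148 × (118.4/100)
        = 47148 × 1.184 = 55823.2320

55823.23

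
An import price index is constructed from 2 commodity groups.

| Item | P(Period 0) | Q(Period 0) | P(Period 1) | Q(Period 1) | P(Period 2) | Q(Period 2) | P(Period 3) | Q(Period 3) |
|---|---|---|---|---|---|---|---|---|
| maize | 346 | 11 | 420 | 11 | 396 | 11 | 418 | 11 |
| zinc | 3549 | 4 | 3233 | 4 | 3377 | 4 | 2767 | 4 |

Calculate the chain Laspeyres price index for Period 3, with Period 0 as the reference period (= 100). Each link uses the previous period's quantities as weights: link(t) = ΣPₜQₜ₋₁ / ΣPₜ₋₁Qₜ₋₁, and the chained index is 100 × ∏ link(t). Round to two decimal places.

Link Period 0→Period 1:
ΣP(Period 1)Q(Period 0) = 420×11 + 3233×4 = 4620 + 12932 = 17552
ΣP(Period 0)Q(Period 0) = 346×11 + 3549×4 = 3806 + 14196 = 18002
link = 17552/18002 = 0.975003
Link Period 1→Period 2:
ΣP(Period 2)Q(Period 1) = 396×11 + 3377×4 = 4356 + 13508 = 17864
ΣP(Period 1)Q(Period 1) = 420×11 + 3233×4 = 4620 + 12932 = 17552
link = 17864/17552 = 1.017776
Link Period 2→Period 3:
ΣP(Period 3)Q(Period 2) = 418×11 + 2767×4 = 4598 + 11068 = 15666
ΣP(Period 2)Q(Period 2) = 396×11 + 3377×4 = 4356 + 13508 = 17864
link = 15666/17864 = 0.876959
Chained index = 100 × 0.975003 × 1.017776 × 0.876959 = 87.0237

87.02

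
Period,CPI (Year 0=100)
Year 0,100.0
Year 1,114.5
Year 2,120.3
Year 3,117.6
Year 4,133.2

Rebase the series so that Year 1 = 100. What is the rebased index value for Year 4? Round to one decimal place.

116.3

Rebased(Year 4) = 133.2 / 114.5 × 100 = 116.3319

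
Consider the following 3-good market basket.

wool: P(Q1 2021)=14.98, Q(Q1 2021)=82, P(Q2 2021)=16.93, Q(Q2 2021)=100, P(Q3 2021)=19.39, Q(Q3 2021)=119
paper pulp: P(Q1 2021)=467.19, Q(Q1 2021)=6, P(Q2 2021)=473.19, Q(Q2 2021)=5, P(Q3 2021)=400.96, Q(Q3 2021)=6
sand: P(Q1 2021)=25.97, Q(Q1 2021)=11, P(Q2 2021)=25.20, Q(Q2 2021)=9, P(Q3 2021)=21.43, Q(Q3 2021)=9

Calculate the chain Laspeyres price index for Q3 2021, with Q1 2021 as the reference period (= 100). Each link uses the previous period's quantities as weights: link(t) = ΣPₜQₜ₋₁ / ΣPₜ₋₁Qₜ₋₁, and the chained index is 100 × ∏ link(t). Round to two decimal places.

Link Q1 2021→Q2 2021:
ΣP(Q2 2021)Q(Q1 2021) = 16.93×82 + 473.19×6 + 25.20×11 = 1388.26 + 2839.14 + 277.2 = 4504.6
ΣP(Q1 2021)Q(Q1 2021) = 14.98×82 + 467.19×6 + 25.97×11 = 1228.36 + 2803.14 + 285.67 = 4317.17
link = 4504.6/4317.17 = 1.043415
Link Q2 2021→Q3 2021:
ΣP(Q3 2021)Q(Q2 2021) = 19.39×100 + 400.96×5 + 21.43×9 = 1939 + 2004.8 + 192.87 = 4136.67
ΣP(Q2 2021)Q(Q2 2021) = 16.93×100 + 473.19×5 + 25.20×9 = 1693 + 2365.95 + 226.8 = 4285.75
link = 4136.67/4285.75 = 0.965215
Chained index = 100 × 1.043415 × 0.965215 = 100.7120

100.71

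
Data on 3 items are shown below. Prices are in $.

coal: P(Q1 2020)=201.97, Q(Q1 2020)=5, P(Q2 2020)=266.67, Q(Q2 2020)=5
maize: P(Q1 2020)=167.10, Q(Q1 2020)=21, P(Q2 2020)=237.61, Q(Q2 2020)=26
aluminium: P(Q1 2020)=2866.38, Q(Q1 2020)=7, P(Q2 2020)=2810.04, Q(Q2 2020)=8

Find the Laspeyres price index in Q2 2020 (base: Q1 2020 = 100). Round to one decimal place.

Laspeyres price index uses base-period quantities as weights.
ΣP(Q2 2020)·Q(Q1 2020) = 266.67×5 + 237.61×21 + 2810.04×7 = 1333.35 + 4989.81 + 19670.28 = 25993.44
ΣP(Q1 2020)·Q(Q1 2020) = 201.97×5 + 167.10×21 + 2866.38×7 = 1009.85 + 3509.1 + 20064.66 = 24583.61
Index = 25993.44 / 24583.61 × 100 = 105.7348

105.7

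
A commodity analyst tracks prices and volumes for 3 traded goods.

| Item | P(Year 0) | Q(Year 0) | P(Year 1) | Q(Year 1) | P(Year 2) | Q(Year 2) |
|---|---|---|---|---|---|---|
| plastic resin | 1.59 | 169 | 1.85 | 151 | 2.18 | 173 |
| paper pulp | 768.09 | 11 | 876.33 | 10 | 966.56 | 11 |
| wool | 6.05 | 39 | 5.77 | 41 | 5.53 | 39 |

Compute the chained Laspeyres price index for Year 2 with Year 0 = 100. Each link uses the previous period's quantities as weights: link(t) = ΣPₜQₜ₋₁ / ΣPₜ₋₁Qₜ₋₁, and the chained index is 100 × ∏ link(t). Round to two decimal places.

125.21

Link Year 0→Year 1:
ΣP(Year 1)Q(Year 0) = 1.85×169 + 876.33×11 + 5.77×39 = 312.65 + 9639.63 + 225.03 = 10177.31
ΣP(Year 0)Q(Year 0) = 1.59×169 + 768.09×11 + 6.05×39 = 268.71 + 8448.99 + 235.95 = 8953.65
link = 10177.31/8953.65 = 1.136666
Link Year 1→Year 2:
ΣP(Year 2)Q(Year 1) = 2.18×151 + 966.56×10 + 5.53×41 = 329.18 + 9665.6 + 226.73 = 10221.51
ΣP(Year 1)Q(Year 1) = 1.85×151 + 876.33×10 + 5.77×41 = 279.35 + 8763.3 + 236.57 = 9279.22
link = 10221.51/9279.22 = 1.101548
Chained index = 100 × 1.136666 × 1.101548 = 125.2093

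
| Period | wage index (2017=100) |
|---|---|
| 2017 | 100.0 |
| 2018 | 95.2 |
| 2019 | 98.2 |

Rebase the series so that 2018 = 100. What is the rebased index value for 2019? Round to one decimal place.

103.2

Rebased(2019) = 98.2 / 95.2 × 100 = 103.1513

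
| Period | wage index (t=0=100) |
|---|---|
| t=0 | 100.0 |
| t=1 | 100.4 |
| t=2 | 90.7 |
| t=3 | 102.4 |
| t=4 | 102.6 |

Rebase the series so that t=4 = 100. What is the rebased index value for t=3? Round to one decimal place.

Rebased(t=3) = 102.4 / 102.6 × 100 = 99.8051

99.8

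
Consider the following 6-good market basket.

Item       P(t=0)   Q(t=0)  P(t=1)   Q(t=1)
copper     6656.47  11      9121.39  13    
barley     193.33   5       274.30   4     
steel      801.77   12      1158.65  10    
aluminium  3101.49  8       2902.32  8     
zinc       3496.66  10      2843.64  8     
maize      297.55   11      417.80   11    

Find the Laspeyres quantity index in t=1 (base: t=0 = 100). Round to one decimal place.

Laspeyres quantity index uses base-period prices as weights.
ΣP(t=0)·Q(t=1) = 6656.47×13 + 193.33×4 + 801.77×10 + 3101.49×8 + 3496.66×8 + 297.55×11 = 86534.11 + 773.32 + 8017.7 + 24811.92 + 27973.28 + 3273.05 = 151383.38
ΣP(t=0)·Q(t=0) = 6656.47×11 + 193.33×5 + 801.77×12 + 3101.49×8 + 3496.66×10 + 297.55×11 = 73221.17 + 966.65 + 9621.24 + 24811.92 + 34966.6 + 3273.05 = 146860.63
Index = 151383.38 / 146860.63 × 100 = 103.0796

103.1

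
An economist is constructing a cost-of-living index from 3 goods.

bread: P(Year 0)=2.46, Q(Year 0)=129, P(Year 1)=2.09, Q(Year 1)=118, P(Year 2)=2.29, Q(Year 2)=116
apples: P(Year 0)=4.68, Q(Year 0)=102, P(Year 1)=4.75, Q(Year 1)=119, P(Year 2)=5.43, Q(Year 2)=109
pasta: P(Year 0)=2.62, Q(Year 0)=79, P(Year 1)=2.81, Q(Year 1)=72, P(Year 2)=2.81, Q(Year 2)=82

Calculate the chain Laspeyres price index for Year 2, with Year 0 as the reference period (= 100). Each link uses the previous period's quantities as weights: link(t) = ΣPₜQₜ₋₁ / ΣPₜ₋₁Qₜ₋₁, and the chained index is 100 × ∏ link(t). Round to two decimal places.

Link Year 0→Year 1:
ΣP(Year 1)Q(Year 0) = 2.09×129 + 4.75×102 + 2.81×79 = 269.61 + 484.5 + 221.99 = 976.1
ΣP(Year 0)Q(Year 0) = 2.46×129 + 4.68×102 + 2.62×79 = 317.34 + 477.36 + 206.98 = 1001.68
link = 976.1/1001.68 = 0.974463
Link Year 1→Year 2:
ΣP(Year 2)Q(Year 1) = 2.29×118 + 5.43×119 + 2.81×72 = 270.22 + 646.17 + 202.32 = 1118.71
ΣP(Year 1)Q(Year 1) = 2.09×118 + 4.75×119 + 2.81×72 = 246.62 + 565.25 + 202.32 = 1014.19
link = 1118.71/1014.19 = 1.103058
Chained index = 100 × 0.974463 × 1.103058 = 107.4889

107.49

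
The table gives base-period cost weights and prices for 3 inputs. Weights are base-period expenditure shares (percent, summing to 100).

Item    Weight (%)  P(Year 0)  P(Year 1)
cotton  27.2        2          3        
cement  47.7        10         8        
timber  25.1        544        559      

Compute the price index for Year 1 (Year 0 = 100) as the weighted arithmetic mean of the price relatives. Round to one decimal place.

cotton: 27.2 × (3/2) = 27.2 × 1.500000 = 40.8000
cement: 47.7 × (8/10) = 47.7 × 0.800000 = 38.1600
timber: 25.1 × (559/544) = 25.1 × 1.027574 = 25.7921
Index = Σ wᵢ·(p₁ᵢ/p₀ᵢ) = 40.8000 + 38.1600 + 25.7921 = 104.7521

104.8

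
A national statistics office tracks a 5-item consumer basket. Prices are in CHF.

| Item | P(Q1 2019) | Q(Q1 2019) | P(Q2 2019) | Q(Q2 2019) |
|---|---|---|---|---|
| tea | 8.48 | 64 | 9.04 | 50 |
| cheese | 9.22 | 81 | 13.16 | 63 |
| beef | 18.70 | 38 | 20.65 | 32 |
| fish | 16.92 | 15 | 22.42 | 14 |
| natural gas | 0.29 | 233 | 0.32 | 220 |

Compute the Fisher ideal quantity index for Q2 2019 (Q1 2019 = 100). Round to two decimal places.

81.96

Laspeyres component (base-period weights):
ΣP(Q1 2019)Q(Q2 2019) = 8.48×50 + 9.22×63 + 18.70×32 + 16.92×14 + 0.29×220 = 424 + 580.86 + 598.4 + 236.88 + 63.8 = 1903.94
ΣP(Q1 2019)Q(Q1 2019) = 8.48×64 + 9.22×81 + 18.70×38 + 16.92×15 + 0.29×233 = 542.72 + 746.82 + 710.6 + 253.8 + 67.57 = 2321.51
L = 1903.94 / 2321.51 × 100 = 82.0130
Paasche component (current-period weights):
ΣP(Q2 2019)Q(Q2 2019) = 9.04×50 + 13.16×63 + 20.65×32 + 22.42×14 + 0.32×220 = 452 + 829.08 + 660.8 + 313.88 + 70.4 = 2326.16
ΣP(Q2 2019)Q(Q1 2019) = 9.04×64 + 13.16×81 + 20.65×38 + 22.42×15 + 0.32×233 = 578.56 + 1065.96 + 784.7 + 336.3 + 74.56 = 2840.08
P = 2326.16 / 2840.08 × 100 = 81.9047
Fisher = √(L × P) = √(82.0130 × 81.9047) = 81.9588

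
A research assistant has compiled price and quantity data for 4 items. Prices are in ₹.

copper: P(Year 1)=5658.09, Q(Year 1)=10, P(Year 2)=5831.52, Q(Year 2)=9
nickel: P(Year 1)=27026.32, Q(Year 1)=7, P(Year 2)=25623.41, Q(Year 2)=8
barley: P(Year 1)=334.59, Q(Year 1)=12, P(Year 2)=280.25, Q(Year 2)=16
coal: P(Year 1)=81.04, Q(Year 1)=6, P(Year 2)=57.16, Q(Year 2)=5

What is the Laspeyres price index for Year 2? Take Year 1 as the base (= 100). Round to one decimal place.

Laspeyres price index uses base-period quantities as weights.
ΣP(Year 2)·Q(Year 1) = 5831.52×10 + 25623.41×7 + 280.25×12 + 57.16×6 = 58315.2 + 179363.87 + 3363 + 342.96 = 241385.03
ΣP(Year 1)·Q(Year 1) = 5658.09×10 + 27026.32×7 + 334.59×12 + 81.04×6 = 56580.9 + 189184.24 + 4015.08 + 486.24 = 250266.46
Index = 241385.03 / 250266.46 × 100 = 96.4512

96.5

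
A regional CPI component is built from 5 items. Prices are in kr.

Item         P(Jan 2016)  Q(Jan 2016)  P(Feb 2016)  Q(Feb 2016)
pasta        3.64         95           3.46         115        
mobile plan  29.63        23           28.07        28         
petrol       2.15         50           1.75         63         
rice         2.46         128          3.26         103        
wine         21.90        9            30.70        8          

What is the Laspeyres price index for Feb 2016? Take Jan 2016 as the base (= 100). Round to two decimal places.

Laspeyres price index uses base-period quantities as weights.
ΣP(Feb 2016)·Q(Jan 2016) = 3.46×95 + 28.07×23 + 1.75×50 + 3.26×128 + 30.70×9 = 328.7 + 645.61 + 87.5 + 417.28 + 276.3 = 1755.39
ΣP(Jan 2016)·Q(Jan 2016) = 3.64×95 + 29.63×23 + 2.15×50 + 2.46×128 + 21.90×9 = 345.8 + 681.49 + 107.5 + 314.88 + 197.1 = 1646.77
Index = 1755.39 / 1646.77 × 100 = 106.5959

106.60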